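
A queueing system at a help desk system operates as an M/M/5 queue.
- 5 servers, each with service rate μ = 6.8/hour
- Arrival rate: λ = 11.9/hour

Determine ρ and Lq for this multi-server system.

Traffic intensity: ρ = λ/(cμ) = 11.9/(5×6.8) = 0.3500
Since ρ = 0.3500 < 1, system is stable.
Offered load a = λ/μ = cρ = 11.9/6.8 = 1.7500
P₀ = [ Σₙ₌₀^4 aⁿ/n! + a^5/(5!(1-ρ)) ]⁻¹
Σ = a^0/0! + a^1/1! + a^2/2! + a^3/3! + a^4/4! = 1.00000 + 1.75000 + 1.53125 + 0.893229 + 0.390788 = 5.5653
a^5/(5!(1-ρ)) = 16.4131/(120 × 0.6500) = 0.2104
P₀ = 1/(5.5653 + 0.2104) = 0.1731
Lq = P₀·a^5·ρ / (5!(1-ρ)²) = 0.17314 × 16.4131 × 0.35000 / (120 × 0.42250) = 0.01962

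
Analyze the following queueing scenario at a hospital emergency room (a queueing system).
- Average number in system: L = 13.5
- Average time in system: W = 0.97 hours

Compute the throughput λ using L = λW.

Little's Law: L = λW, so λ = L/W
λ = 13.5/0.97 = 13.9175 patients/hour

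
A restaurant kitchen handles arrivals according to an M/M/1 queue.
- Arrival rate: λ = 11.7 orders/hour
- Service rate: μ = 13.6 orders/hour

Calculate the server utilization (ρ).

Server utilization: ρ = λ/μ
ρ = 11.7/13.6 = 0.8603
The server is busy 86.03% of the time.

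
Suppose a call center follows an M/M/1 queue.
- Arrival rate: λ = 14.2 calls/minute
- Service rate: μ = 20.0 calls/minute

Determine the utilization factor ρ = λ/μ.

Server utilization: ρ = λ/μ
ρ = 14.2/20.0 = 0.7100
The server is busy 71.00% of the time.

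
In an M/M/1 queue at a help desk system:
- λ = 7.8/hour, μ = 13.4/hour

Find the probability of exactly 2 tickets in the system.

ρ = λ/μ = 7.8/13.4 = 0.5821
P(n) = (1-ρ)ρⁿ
P(2) = (1-0.5821) × 0.5821^2
P(2) = 0.4179 × 0.3388
P(2) = 0.1416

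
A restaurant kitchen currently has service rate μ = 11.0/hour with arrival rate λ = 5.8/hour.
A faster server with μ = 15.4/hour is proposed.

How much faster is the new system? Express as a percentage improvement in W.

System 1: ρ₁ = 5.8/11.0 = 0.5273, W₁ = 1/(11.0-5.8) = 0.19231
System 2: ρ₂ = 5.8/15.4 = 0.3766, W₂ = 1/(15.4-5.8) = 0.10417
Improvement: (W₁-W₂)/W₁ = (0.19231-0.10417)/0.19231 = 45.83%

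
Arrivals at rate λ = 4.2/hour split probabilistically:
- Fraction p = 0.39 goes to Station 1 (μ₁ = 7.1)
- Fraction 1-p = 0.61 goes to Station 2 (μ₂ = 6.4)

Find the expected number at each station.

Effective rates: λ₁ = 4.2×0.39 = 1.638, λ₂ = 4.2×0.61 = 2.562
Station 1: ρ₁ = 1.638/7.1 = 0.2307, L₁ = ρ₁/(1-ρ₁) = 0.2307/(1-0.2307) = 0.2999
Station 2: ρ₂ = 2.562/6.4 = 0.4003, L₂ = ρ₂/(1-ρ₂) = 0.4003/(1-0.4003) = 0.6675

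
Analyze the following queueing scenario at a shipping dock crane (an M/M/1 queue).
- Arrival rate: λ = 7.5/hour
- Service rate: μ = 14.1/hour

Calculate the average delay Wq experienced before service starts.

First, compute utilization: ρ = λ/μ = 7.5/14.1 = 0.5319
For M/M/1: Wq = λ/(μ(μ-λ))
Wq = 7.5/(14.1 × (14.1-7.5))
Wq = 7.5/(14.1 × 6.60)
Wq = 0.08059 hours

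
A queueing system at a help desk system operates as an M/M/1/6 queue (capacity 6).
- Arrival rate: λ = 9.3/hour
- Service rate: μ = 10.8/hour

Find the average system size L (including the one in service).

ρ = λ/μ = 9.3/10.8 = 0.8611
P₀ = (1-ρ)/(1-ρ^(K+1)) = (1-0.8611)/(1-0.8611^7) = 0.13890/0.64895 = 0.2140
P_K = P₀×ρ^K = 0.21404 × 0.8611^6 = 0.21404 × 0.40768 = 0.08726
L = ρ[1 - (K+1)ρ^K + Kρ^(K+1)] / [(1-ρ)(1-ρ^(K+1))]
L = 0.8611 × (1 - 7×0.407682 + 6×0.351055) / ((1 - 0.8611) × (1 - 0.351055)) = 2.4127 tickets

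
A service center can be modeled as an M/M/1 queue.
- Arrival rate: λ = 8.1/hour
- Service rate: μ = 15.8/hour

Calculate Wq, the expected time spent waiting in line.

First, compute utilization: ρ = λ/μ = 8.1/15.8 = 0.5127
For M/M/1: Wq = λ/(μ(μ-λ))
Wq = 8.1/(15.8 × (15.8-8.1))
Wq = 8.1/(15.8 × 7.70)
Wq = 0.06658 hours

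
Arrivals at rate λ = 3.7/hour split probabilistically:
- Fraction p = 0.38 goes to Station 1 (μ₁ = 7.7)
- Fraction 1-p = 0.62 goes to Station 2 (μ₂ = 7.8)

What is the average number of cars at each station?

Effective rates: λ₁ = 3.7×0.38 = 1.406, λ₂ = 3.7×0.62 = 2.294
Station 1: ρ₁ = 1.406/7.7 = 0.1826, L₁ = ρ₁/(1-ρ₁) = 0.1826/(1-0.1826) = 0.2234
Station 2: ρ₂ = 2.294/7.8 = 0.2941, L₂ = ρ₂/(1-ρ₂) = 0.2941/(1-0.2941) = 0.4166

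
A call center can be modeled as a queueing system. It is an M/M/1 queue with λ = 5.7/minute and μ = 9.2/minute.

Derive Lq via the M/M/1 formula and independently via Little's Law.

Method 1 (direct): Lq = λ²/(μ(μ-λ)) = 32.49/(9.2 × 3.50) = 1.0090

Method 2 (Little's Law):
W = 1/(μ-λ) = 1/3.50 = 0.285714
Wq = W - 1/μ = 0.285714 - 0.108696 = 0.17702
Lq = λWq = 5.7 × 0.17702 = 1.0090 ✔ (matches Method 1)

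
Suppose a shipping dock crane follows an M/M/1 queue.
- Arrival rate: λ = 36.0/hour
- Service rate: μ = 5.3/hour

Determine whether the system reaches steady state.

Stability requires ρ = λ/(cμ) < 1
ρ = 36.0/(1 × 5.3) = 36.0/5.30 = 6.7925
Since 6.7925 ≥ 1, the system is UNSTABLE.
Queue grows without bound. Need μ > λ = 36.0.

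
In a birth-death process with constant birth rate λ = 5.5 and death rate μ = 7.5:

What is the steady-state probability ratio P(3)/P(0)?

For constant rates: P(n)/P(0) = (λ/μ)^n
P(3)/P(0) = (5.5/7.5)^3 = 0.73333^3 = 0.3944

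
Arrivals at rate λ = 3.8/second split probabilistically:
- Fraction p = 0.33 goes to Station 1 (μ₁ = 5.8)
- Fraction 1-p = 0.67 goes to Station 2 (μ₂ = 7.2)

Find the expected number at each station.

Effective rates: λ₁ = 3.8×0.33 = 1.254, λ₂ = 3.8×0.67 = 2.546
Station 1: ρ₁ = 1.254/5.8 = 0.2162, L₁ = ρ₁/(1-ρ₁) = 0.2162/(1-0.2162) = 0.2758
Station 2: ρ₂ = 2.546/7.2 = 0.35361, L₂ = ρ₂/(1-ρ₂) = 0.35361/(1-0.35361) = 0.5471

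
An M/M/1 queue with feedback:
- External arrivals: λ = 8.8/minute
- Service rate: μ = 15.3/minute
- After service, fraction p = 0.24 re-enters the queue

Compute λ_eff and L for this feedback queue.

Effective arrival rate: λ_eff = λ/(1-p) = 8.8/(1-0.24) = 8.8/0.76 = 11.5789
ρ = λ_eff/μ = 11.5789/15.3 = 0.75679
L = ρ/(1-ρ) = 0.75679/(1-0.75679) = 3.1117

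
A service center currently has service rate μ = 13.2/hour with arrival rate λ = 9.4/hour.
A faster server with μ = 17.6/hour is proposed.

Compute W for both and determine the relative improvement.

System 1: ρ₁ = 9.4/13.2 = 0.7121, W₁ = 1/(13.2-9.4) = 0.26316
System 2: ρ₂ = 9.4/17.6 = 0.5341, W₂ = 1/(17.6-9.4) = 0.12195
Improvement: (W₁-W₂)/W₁ = (0.26316-0.12195)/0.26316 = 53.66%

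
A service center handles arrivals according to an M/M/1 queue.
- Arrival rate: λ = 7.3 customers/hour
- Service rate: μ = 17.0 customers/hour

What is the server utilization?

Server utilization: ρ = λ/μ
ρ = 7.3/17.0 = 0.4294
The server is busy 42.94% of the time.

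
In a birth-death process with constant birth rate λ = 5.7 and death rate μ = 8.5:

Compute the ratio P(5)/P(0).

For constant rates: P(n)/P(0) = (λ/μ)^n
P(5)/P(0) = (5.7/8.5)^5 = 0.6706^5 = 0.1356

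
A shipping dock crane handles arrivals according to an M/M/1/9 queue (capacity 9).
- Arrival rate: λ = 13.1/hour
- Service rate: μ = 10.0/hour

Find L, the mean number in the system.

ρ = λ/μ = 13.1/10.0 = 1.3100
P₀ = (1-ρ)/(1-ρ^(K+1)) = (1-1.3100)/(1-1.3100^10) = -0.3100/-13.8838 = 0.02233
P_K = P₀×ρ^K = 0.02233 × 1.3100^9 = 0.02233 × 11.3617 = 0.2537
L = ρ[1 - (K+1)ρ^K + Kρ^(K+1)] / [(1-ρ)(1-ρ^(K+1))]
L = 1.3100 × (1 - 10×11.361657 + 9×14.883770) / ((1 - 1.3100) × (1 - 14.883770)) = 6.4945 containers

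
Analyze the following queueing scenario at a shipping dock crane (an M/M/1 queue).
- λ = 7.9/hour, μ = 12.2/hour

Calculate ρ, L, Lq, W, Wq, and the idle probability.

Step 1: ρ = λ/μ = 7.9/12.2 = 0.6475
Step 2: L = λ/(μ-λ) = 7.9/4.30 = 1.8372
Step 3: Lq = λ²/(μ(μ-λ)) = 62.41/(12.2×4.30) = 1.1897
Step 4: W = 1/(μ-λ) = 1/4.30 = 0.23256
Step 5: Wq = λ/(μ(μ-λ)) = 7.9/(12.2×4.30) = 0.1506
Step 6: P(0) = 1-ρ = 0.3525
Verify: L = λW = 7.9×0.23256 = 1.8372 ✔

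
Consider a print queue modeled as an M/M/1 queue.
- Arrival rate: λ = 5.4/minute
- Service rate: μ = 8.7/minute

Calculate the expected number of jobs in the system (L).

ρ = λ/μ = 5.4/8.7 = 0.6207
For M/M/1: L = λ/(μ-λ)
L = 5.4/(8.7-5.4) = 5.4/3.30
L = 1.6364 jobs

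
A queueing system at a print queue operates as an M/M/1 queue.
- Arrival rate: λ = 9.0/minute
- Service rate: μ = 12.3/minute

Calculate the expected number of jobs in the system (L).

ρ = λ/μ = 9.0/12.3 = 0.7317
For M/M/1: L = λ/(μ-λ)
L = 9.0/(12.3-9.0) = 9.0/3.30
L = 2.7273 jobs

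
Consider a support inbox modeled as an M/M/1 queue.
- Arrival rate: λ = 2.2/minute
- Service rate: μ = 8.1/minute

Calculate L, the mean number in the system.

ρ = λ/μ = 2.2/8.1 = 0.2716
For M/M/1: L = λ/(μ-λ)
L = 2.2/(8.1-2.2) = 2.2/5.90
L = 0.3729 emails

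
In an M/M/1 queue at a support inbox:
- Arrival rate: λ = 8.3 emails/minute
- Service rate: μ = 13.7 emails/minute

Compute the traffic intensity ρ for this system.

Server utilization: ρ = λ/μ
ρ = 8.3/13.7 = 0.6058
The server is busy 60.58% of the time.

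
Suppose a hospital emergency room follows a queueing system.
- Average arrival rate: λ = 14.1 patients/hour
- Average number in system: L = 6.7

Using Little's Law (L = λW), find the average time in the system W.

Little's Law: L = λW, so W = L/λ
W = 6.7/14.1 = 0.4752 hours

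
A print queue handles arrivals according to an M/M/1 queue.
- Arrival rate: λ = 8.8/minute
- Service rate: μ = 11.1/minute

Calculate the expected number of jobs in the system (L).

ρ = λ/μ = 8.8/11.1 = 0.7928
For M/M/1: L = λ/(μ-λ)
L = 8.8/(11.1-8.8) = 8.8/2.30
L = 3.8261 jobs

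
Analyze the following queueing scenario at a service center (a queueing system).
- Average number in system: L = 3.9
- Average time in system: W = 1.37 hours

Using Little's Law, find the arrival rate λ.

Little's Law: L = λW, so λ = L/W
λ = 3.9/1.37 = 2.8467 customers/hour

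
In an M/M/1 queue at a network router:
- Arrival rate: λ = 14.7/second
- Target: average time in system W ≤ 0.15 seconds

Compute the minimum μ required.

For M/M/1: W = 1/(μ-λ)
Need W ≤ 0.15, so 1/(μ-λ) ≤ 0.15
μ - λ ≥ 1/0.15 = 6.6667
μ ≥ 14.7 + 6.6667 = 21.3667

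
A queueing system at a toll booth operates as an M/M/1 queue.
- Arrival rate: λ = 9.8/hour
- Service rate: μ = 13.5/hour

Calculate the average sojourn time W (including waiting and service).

First, compute utilization: ρ = λ/μ = 9.8/13.5 = 0.7259
For M/M/1: W = 1/(μ-λ)
W = 1/(13.5-9.8) = 1/3.70
W = 0.2703 hours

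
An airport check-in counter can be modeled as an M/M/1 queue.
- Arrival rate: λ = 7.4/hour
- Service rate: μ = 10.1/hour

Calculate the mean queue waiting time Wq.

First, compute utilization: ρ = λ/μ = 7.4/10.1 = 0.7327
For M/M/1: Wq = λ/(μ(μ-λ))
Wq = 7.4/(10.1 × (10.1-7.4))
Wq = 7.4/(10.1 × 2.70)
Wq = 0.2714 hours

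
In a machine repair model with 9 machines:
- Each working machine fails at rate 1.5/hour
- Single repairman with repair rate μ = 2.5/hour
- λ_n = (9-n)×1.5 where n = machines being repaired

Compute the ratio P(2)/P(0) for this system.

P(2)/P(0) = ∏_{i=0}^{2-1} λ_i/μ_{i+1}
= (9-0)×1.5/2.5 × (9-1)×1.5/2.5
= 25.9200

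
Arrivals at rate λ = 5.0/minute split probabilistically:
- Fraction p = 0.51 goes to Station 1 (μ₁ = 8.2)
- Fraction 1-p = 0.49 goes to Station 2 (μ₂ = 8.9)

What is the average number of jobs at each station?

Effective rates: λ₁ = 5.0×0.51 = 2.55, λ₂ = 5.0×0.49 = 2.45
Station 1: ρ₁ = 2.55/8.2 = 0.31098, L₁ = ρ₁/(1-ρ₁) = 0.31098/(1-0.31098) = 0.4513
Station 2: ρ₂ = 2.45/8.9 = 0.27528, L₂ = ρ₂/(1-ρ₂) = 0.27528/(1-0.27528) = 0.3798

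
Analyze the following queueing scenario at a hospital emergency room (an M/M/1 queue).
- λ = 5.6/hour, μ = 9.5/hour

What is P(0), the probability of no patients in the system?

ρ = λ/μ = 5.6/9.5 = 0.5895
P(0) = 1 - ρ = 1 - 0.5895 = 0.4105
The server is idle 41.05% of the time.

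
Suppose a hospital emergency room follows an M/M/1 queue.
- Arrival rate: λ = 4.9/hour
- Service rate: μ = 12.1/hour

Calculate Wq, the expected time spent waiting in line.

First, compute utilization: ρ = λ/μ = 4.9/12.1 = 0.4050
For M/M/1: Wq = λ/(μ(μ-λ))
Wq = 4.9/(12.1 × (12.1-4.9))
Wq = 4.9/(12.1 × 7.20)
Wq = 0.05624 hours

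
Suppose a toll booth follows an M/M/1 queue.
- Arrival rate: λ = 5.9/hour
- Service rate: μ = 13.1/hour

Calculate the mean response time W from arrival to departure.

First, compute utilization: ρ = λ/μ = 5.9/13.1 = 0.4504
For M/M/1: W = 1/(μ-λ)
W = 1/(13.1-5.9) = 1/7.20
W = 0.1389 hours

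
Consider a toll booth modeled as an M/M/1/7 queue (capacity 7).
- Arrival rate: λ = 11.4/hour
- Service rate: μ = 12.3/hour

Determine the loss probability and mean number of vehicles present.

ρ = λ/μ = 11.4/12.3 = 0.926829
P₀ = (1-ρ)/(1-ρ^(K+1)) = (1-0.926829)/(1-0.926829^8) = 0.07317/0.4555 = 0.1606
P_K = P₀×ρ^K = 0.16064 × 0.926829^7 = 0.16064 × 0.58749 = 0.09437
Blocking probability P_7 = 0.09437 (9.44%)
L = ρ[1 - (K+1)ρ^K + Kρ^(K+1)] / [(1-ρ)(1-ρ^(K+1))]
L = 0.926829 × (1 - 8×0.587486 + 7×0.544499) / ((1 - 0.926829) × (1 - 0.544499)) = 3.1035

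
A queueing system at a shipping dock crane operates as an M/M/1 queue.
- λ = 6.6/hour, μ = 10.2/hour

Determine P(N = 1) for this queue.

ρ = λ/μ = 6.6/10.2 = 0.6471
P(n) = (1-ρ)ρⁿ
P(1) = (1-0.6471) × 0.6471^1
P(1) = 0.3529 × 0.6471
P(1) = 0.2284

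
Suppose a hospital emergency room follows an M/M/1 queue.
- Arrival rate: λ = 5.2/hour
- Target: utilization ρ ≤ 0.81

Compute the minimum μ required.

ρ = λ/μ, so μ = λ/ρ
μ ≥ 5.2/0.81 = 6.4198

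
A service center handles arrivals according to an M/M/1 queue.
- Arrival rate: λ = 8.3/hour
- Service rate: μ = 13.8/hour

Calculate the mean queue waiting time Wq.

First, compute utilization: ρ = λ/μ = 8.3/13.8 = 0.6014
For M/M/1: Wq = λ/(μ(μ-λ))
Wq = 8.3/(13.8 × (13.8-8.3))
Wq = 8.3/(13.8 × 5.50)
Wq = 0.1094 hours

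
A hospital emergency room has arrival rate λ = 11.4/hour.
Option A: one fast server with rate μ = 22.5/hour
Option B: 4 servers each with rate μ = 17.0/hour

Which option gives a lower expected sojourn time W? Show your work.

Option A: single server μ = 22.5 (M/M/1)
  ρ_A = 11.4/22.5 = 0.5067
  W_A = 1/(μ-λ) = 1/(22.5-11.4) = 1/11.10 = 0.09009

Option B: 4 servers μ = 17.0 (M/M/4)
  ρ_B = λ/(cμ) = 11.4/(4×17.0) = 0.1676
  Offered load a = λ/μ = cρ = 11.4/17.0 = 0.6706
  P₀ = [ Σₙ₌₀^3 aⁿ/n! + a^4/(4!(1-ρ)) ]⁻¹
  Σ = a^0/0! + a^1/1! + a^2/2! + a^3/3! = 1.0000 + 0.6706 + 0.2248 + 0.05026 = 1.9457
  a^4/(4!(1-ρ)) = 0.2022/(24 × 0.8324) = 0.01012
  P₀ = 1/(1.9457 + 0.01012) = 0.5113
  Lq = P₀·a^4·ρ / (4!(1-ρ)²) = 0.5113 × 0.2022 × 0.1676 / (24 × 0.6928) = 0.001042
  Wq_B = Lq/λ = 0.0010425/11.4 = 0.00009145
  W_B = Wq_B + 1/μ = 0.00009145 + 0.05882 = 0.05891

Since W_B = 0.05891 < W_A = 0.09009, Option B (multiple servers) has the shorter time in system.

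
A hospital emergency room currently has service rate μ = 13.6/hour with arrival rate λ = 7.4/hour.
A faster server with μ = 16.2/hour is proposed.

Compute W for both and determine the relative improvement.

System 1: ρ₁ = 7.4/13.6 = 0.5441, W₁ = 1/(13.6-7.4) = 0.161290
System 2: ρ₂ = 7.4/16.2 = 0.4568, W₂ = 1/(16.2-7.4) = 0.113636
Improvement: (W₁-W₂)/W₁ = (0.161290-0.113636)/0.161290 = 29.55%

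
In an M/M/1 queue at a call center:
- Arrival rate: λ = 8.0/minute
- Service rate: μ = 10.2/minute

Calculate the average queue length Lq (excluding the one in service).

ρ = λ/μ = 8.0/10.2 = 0.7843
For M/M/1: Lq = λ²/(μ(μ-λ))
Lq = 64.00/(10.2 × 2.20)
Lq = 2.8520 calls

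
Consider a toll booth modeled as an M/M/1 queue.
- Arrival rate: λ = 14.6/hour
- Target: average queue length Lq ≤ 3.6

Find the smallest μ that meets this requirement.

For M/M/1: Lq = λ²/(μ(μ-λ))
Need Lq ≤ 3.6, i.e. μ(μ-λ) ≥ λ²/3.6
μ² - 14.6μ - 213.16/3.6 ≥ 0  →  μ² - 14.6μ - 59.2111 ≥ 0
Quadratic formula (positive root): μ = [λ + √(λ² + 4×59.2111)]/2
Discriminant: 213.16 + 4×59.2111 = 450.0044, √450.0044 = 21.21331
μ ≥ (14.6 + 21.21331)/2 = 17.9067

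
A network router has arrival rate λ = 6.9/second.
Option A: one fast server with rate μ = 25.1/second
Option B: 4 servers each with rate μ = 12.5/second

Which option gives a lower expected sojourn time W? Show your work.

Option A: single server μ = 25.1 (M/M/1)
  ρ_A = 6.9/25.1 = 0.2749
  W_A = 1/(μ-λ) = 1/(25.1-6.9) = 1/18.20 = 0.05495

Option B: 4 servers μ = 12.5 (M/M/4)
  ρ_B = λ/(cμ) = 6.9/(4×12.5) = 0.1380
  Offered load a = λ/μ = cρ = 6.9/12.5 = 0.5520
  P₀ = [ Σₙ₌₀^3 aⁿ/n! + a^4/(4!(1-ρ)) ]⁻¹
  Σ = a^0/0! + a^1/1! + a^2/2! + a^3/3! = 1.0000 + 0.5520 + 0.1524 + 0.02803 = 1.7324
  a^4/(4!(1-ρ)) = 0.09284/(24 × 0.8620) = 0.004488
  P₀ = 1/(1.7324 + 0.004488) = 0.5757
  Lq = P₀·a^4·ρ / (4!(1-ρ)²) = 0.57575 × 0.092845 × 0.13800 / (24 × 0.74304) = 0.0004137
  Wq_B = Lq/λ = 0.00041366/6.9 = 0.00005995
  W_B = Wq_B + 1/μ = 0.00005995 + 0.08000 = 0.08006

Since W_A = 0.05495 < W_B = 0.08006, Option A (single fast server) has the shorter time in system.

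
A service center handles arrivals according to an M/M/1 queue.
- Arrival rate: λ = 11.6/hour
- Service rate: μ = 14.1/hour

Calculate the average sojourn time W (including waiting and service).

First, compute utilization: ρ = λ/μ = 11.6/14.1 = 0.8227
For M/M/1: W = 1/(μ-λ)
W = 1/(14.1-11.6) = 1/2.50
W = 0.4000 hours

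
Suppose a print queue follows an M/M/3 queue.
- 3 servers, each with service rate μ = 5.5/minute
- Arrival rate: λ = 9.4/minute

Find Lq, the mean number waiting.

Traffic intensity: ρ = λ/(cμ) = 9.4/(3×5.5) = 0.5697
Since ρ = 0.5697 < 1, system is stable.
Offered load a = λ/μ = cρ = 9.4/5.5 = 1.7091
P₀ = [ Σₙ₌₀^2 aⁿ/n! + a^3/(3!(1-ρ)) ]⁻¹
Σ = a^0/0! + a^1/1! + a^2/2! = 1.0000 + 1.7091 + 1.4605 = 4.1696
a^3/(3!(1-ρ)) = 4.9922/(6 × 0.4303) = 1.9336
P₀ = 1/(4.1696 + 1.9336) = 0.1638
Lq = P₀·a^3·ρ / (3!(1-ρ)²) = 0.16385 × 4.9922 × 0.56970 / (6 × 0.18516) = 0.4195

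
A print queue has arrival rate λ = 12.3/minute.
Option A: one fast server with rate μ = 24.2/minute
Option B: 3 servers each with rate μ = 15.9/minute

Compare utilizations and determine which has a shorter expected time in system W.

Option A: single server μ = 24.2 (M/M/1)
  ρ_A = 12.3/24.2 = 0.5083
  W_A = 1/(μ-λ) = 1/(24.2-12.3) = 1/11.90 = 0.08403

Option B: 3 servers μ = 15.9 (M/M/3)
  ρ_B = λ/(cμ) = 12.3/(3×15.9) = 0.2579
  Offered load a = λ/μ = cρ = 12.3/15.9 = 0.7736
  P₀ = [ Σₙ₌₀^2 aⁿ/n! + a^3/(3!(1-ρ)) ]⁻¹
  Σ = a^0/0! + a^1/1! + a^2/2! = 1.0000 + 0.7736 + 0.2992 = 2.0728
  a^3/(3!(1-ρ)) = 0.4629/(6 × 0.7421) = 0.1040
  P₀ = 1/(2.0728 + 0.1040) = 0.4594
  Lq = P₀·a^3·ρ / (3!(1-ρ)²) = 0.4594 × 0.4629 × 0.2579 / (6 × 0.5508) = 0.01660
  Wq_B = Lq/λ = 0.016595/12.3 = 0.001349
  W_B = Wq_B + 1/μ = 0.001349 + 0.06289 = 0.06424

Since W_B = 0.06424 < W_A = 0.08403, Option B (multiple servers) has the shorter time in system.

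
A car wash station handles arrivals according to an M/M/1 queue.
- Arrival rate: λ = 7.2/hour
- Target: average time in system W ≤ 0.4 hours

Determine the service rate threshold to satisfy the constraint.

For M/M/1: W = 1/(μ-λ)
Need W ≤ 0.4, so 1/(μ-λ) ≤ 0.4
μ - λ ≥ 1/0.4 = 2.5000
μ ≥ 7.2 + 2.5000 = 9.7000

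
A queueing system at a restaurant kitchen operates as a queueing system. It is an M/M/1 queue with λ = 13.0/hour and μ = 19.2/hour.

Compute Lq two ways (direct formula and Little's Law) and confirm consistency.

Method 1 (direct): Lq = λ²/(μ(μ-λ)) = 169.00/(19.2 × 6.20) = 1.4197

Method 2 (Little's Law):
W = 1/(μ-λ) = 1/6.20 = 0.16129
Wq = W - 1/μ = 0.16129 - 0.052083 = 0.10921
Lq = λWq = 13.0 × 0.10921 = 1.4197 ✔ (matches Method 1)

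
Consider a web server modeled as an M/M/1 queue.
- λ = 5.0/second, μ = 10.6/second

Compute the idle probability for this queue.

ρ = λ/μ = 5.0/10.6 = 0.4717
P(0) = 1 - ρ = 1 - 0.4717 = 0.5283
The server is idle 52.83% of the time.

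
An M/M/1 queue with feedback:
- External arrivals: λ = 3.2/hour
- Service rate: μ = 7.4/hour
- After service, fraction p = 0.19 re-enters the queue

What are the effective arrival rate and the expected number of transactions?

Effective arrival rate: λ_eff = λ/(1-p) = 3.2/(1-0.19) = 3.2/0.81 = 3.95062
ρ = λ_eff/μ = 3.95062/7.4 = 0.53387
L = ρ/(1-ρ) = 0.53387/(1-0.53387) = 1.1453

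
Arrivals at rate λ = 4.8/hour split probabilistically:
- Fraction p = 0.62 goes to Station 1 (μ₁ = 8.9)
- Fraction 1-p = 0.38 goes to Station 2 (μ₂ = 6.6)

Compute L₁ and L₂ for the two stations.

Effective rates: λ₁ = 4.8×0.62 = 2.976, λ₂ = 4.8×0.38 = 1.824
Station 1: ρ₁ = 2.976/8.9 = 0.3344, L₁ = ρ₁/(1-ρ₁) = 0.3344/(1-0.3344) = 0.5024
Station 2: ρ₂ = 1.824/6.6 = 0.27636, L₂ = ρ₂/(1-ρ₂) = 0.27636/(1-0.27636) = 0.3819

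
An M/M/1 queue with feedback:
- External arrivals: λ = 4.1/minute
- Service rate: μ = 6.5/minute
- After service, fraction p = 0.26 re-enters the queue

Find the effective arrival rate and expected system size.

Effective arrival rate: λ_eff = λ/(1-p) = 4.1/(1-0.26) = 4.1/0.74 = 5.54054
ρ = λ_eff/μ = 5.54054/6.5 = 0.85239
L = ρ/(1-ρ) = 0.85239/(1-0.85239) = 5.7746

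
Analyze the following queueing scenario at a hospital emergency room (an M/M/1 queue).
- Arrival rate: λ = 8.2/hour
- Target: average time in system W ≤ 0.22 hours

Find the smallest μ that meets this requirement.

For M/M/1: W = 1/(μ-λ)
Need W ≤ 0.22, so 1/(μ-λ) ≤ 0.22
μ - λ ≥ 1/0.22 = 4.5455
μ ≥ 8.2 + 4.5455 = 12.7455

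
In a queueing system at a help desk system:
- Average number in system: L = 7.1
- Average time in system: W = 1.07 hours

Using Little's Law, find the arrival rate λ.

Little's Law: L = λW, so λ = L/W
λ = 7.1/1.07 = 6.6355 tickets/hour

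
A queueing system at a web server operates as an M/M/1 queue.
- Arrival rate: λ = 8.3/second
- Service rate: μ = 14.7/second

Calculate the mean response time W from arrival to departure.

First, compute utilization: ρ = λ/μ = 8.3/14.7 = 0.5646
For M/M/1: W = 1/(μ-λ)
W = 1/(14.7-8.3) = 1/6.40
W = 0.1563 seconds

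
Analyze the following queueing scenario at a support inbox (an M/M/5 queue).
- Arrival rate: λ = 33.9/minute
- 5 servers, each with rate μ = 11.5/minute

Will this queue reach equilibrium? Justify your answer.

Stability requires ρ = λ/(cμ) < 1
ρ = 33.9/(5 × 11.5) = 33.9/57.50 = 0.5896
Since 0.5896 < 1, the system is STABLE.
The servers are busy 58.96% of the time.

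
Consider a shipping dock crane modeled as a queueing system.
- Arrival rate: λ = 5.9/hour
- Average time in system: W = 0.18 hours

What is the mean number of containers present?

Little's Law: L = λW
L = 5.9 × 0.18 = 1.0620 containers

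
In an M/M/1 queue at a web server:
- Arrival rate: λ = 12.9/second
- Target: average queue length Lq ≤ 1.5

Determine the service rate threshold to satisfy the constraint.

For M/M/1: Lq = λ²/(μ(μ-λ))
Need Lq ≤ 1.5, i.e. μ(μ-λ) ≥ λ²/1.5
μ² - 12.9μ - 166.41/1.5 ≥ 0  →  μ² - 12.9μ - 110.9400 ≥ 0
Quadratic formula (positive root): μ = [λ + √(λ² + 4×110.9400)]/2
Discriminant: 166.41 + 4×110.9400 = 610.1700, √610.1700 = 24.7016
μ ≥ (12.9 + 24.7016)/2 = 18.8008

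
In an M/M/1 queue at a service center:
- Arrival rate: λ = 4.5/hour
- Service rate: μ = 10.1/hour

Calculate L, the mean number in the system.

ρ = λ/μ = 4.5/10.1 = 0.4455
For M/M/1: L = λ/(μ-λ)
L = 4.5/(10.1-4.5) = 4.5/5.60
L = 0.8036 customers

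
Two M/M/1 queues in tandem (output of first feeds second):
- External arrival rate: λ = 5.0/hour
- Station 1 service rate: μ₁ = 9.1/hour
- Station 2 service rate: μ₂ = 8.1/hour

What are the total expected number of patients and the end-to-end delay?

By Jackson's theorem, each station behaves as independent M/M/1.
Station 1: ρ₁ = 5.0/9.1 = 0.5495, L₁ = ρ₁/(1-ρ₁) = λ/(μ₁-λ) = 5.0/4.10 = 1.2195
Station 2: ρ₂ = 5.0/8.1 = 0.6173, L₂ = ρ₂/(1-ρ₂) = λ/(μ₂-λ) = 5.0/3.10 = 1.6129
Total: L = L₁ + L₂ = 1.2195 + 1.6129 = 2.8324
W = L/λ = 2.8324/5.0 = 0.5665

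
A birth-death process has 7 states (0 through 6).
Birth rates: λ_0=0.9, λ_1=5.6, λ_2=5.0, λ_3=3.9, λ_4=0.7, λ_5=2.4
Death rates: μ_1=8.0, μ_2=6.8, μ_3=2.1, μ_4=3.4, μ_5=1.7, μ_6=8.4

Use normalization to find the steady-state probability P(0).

Ratios P(n)/P(0) = (λ₀···λₙ₋₁)/(μ₁···μₙ):
P(1)/P(0) = (0.9)/(8.0) = 0.1125
P(2)/P(0) = (0.9×5.6)/(8.0×6.8) = 0.09265
P(3)/P(0) = (0.9×5.6×5.0)/(8.0×6.8×2.1) = 0.2206
P(4)/P(0) = (0.9×5.6×5.0×3.9)/(8.0×6.8×2.1×3.4) = 0.2530
P(5)/P(0) = (0.9×5.6×5.0×3.9×0.7)/(8.0×6.8×2.1×3.4×1.7) = 0.1042
P(6)/P(0) = (0.9×5.6×5.0×3.9×0.7×2.4)/(8.0×6.8×2.1×3.4×1.7×8.4) = 0.02977

Normalization: ∑ P(n) = 1
P(0) × (1.0000 + 0.1125 + 0.09265 + 0.2206 + 0.2530 + 0.1042 + 0.02977) = 1
P(0) × 1.8127 = 1
P(0) = 1/1.8127 = 0.5517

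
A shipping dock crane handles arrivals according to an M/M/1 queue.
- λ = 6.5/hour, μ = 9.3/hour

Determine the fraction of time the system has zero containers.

ρ = λ/μ = 6.5/9.3 = 0.6989
P(0) = 1 - ρ = 1 - 0.6989 = 0.3011
The server is idle 30.11% of the time.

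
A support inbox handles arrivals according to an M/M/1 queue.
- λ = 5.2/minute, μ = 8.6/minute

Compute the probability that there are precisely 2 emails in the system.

ρ = λ/μ = 5.2/8.6 = 0.6047
P(n) = (1-ρ)ρⁿ
P(2) = (1-0.6047) × 0.6047^2
P(2) = 0.39530 × 0.36566
P(2) = 0.1445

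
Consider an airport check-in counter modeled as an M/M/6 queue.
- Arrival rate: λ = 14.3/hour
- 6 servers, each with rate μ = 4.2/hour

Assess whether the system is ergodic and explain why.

Stability requires ρ = λ/(cμ) < 1
ρ = 14.3/(6 × 4.2) = 14.3/25.20 = 0.5675
Since 0.5675 < 1, the system is STABLE.
The servers are busy 56.75% of the time.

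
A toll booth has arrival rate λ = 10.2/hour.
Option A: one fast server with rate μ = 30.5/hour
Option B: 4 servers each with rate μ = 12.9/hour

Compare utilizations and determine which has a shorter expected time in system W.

Option A: single server μ = 30.5 (M/M/1)
  ρ_A = 10.2/30.5 = 0.3344
  W_A = 1/(μ-λ) = 1/(30.5-10.2) = 1/20.30 = 0.04926

Option B: 4 servers μ = 12.9 (M/M/4)
  ρ_B = λ/(cμ) = 10.2/(4×12.9) = 0.1977
  Offered load a = λ/μ = cρ = 10.2/12.9 = 0.7907
  P₀ = [ Σₙ₌₀^3 aⁿ/n! + a^4/(4!(1-ρ)) ]⁻¹
  Σ = a^0/0! + a^1/1! + a^2/2! + a^3/3! = 1.0000 + 0.7907 + 0.3126 + 0.08239 = 2.1857
  a^4/(4!(1-ρ)) = 0.3909/(24 × 0.8023) = 0.02030
  P₀ = 1/(2.1857 + 0.02030) = 0.4533
  Lq = P₀·a^4·ρ / (4!(1-ρ)²) = 0.45331 × 0.39088 × 0.19767 / (24 × 0.64373) = 0.002267
  Wq_B = Lq/λ = 0.002267/10.2 = 0.0002223
  W_B = Wq_B + 1/μ = 0.0002223 + 0.07752 = 0.07774

Since W_A = 0.04926 < W_B = 0.07774, Option A (single fast server) has the shorter time in system.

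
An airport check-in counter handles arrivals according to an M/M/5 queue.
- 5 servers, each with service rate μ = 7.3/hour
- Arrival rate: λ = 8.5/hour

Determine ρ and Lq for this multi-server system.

Traffic intensity: ρ = λ/(cμ) = 8.5/(5×7.3) = 0.2329
Since ρ = 0.2329 < 1, system is stable.
Offered load a = λ/μ = cρ = 8.5/7.3 = 1.1644
P₀ = [ Σₙ₌₀^4 aⁿ/n! + a^5/(5!(1-ρ)) ]⁻¹
Σ = a^0/0! + a^1/1! + a^2/2! + a^3/3! + a^4/4! = 1.0000 + 1.1644 + 0.6779 + 0.2631 + 0.07659 = 3.1820
a^5/(5!(1-ρ)) = 2.1403/(120 × 0.7671) = 0.02325
P₀ = 1/(3.1820 + 0.02325) = 0.3120
Lq = P₀·a^5·ρ / (5!(1-ρ)²) = 0.3120 × 2.1403 × 0.2329 / (120 × 0.5885) = 0.002202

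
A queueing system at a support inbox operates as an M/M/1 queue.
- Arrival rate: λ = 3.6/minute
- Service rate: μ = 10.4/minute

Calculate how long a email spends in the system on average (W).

First, compute utilization: ρ = λ/μ = 3.6/10.4 = 0.3462
For M/M/1: W = 1/(μ-λ)
W = 1/(10.4-3.6) = 1/6.80
W = 0.1471 minutes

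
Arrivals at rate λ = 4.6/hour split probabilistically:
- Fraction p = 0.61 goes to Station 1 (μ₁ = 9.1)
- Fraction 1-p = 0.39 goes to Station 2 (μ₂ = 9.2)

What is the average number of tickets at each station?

Effective rates: λ₁ = 4.6×0.61 = 2.806, λ₂ = 4.6×0.39 = 1.794
Station 1: ρ₁ = 2.806/9.1 = 0.30835, L₁ = ρ₁/(1-ρ₁) = 0.30835/(1-0.30835) = 0.4458
Station 2: ρ₂ = 1.794/9.2 = 0.1950, L₂ = ρ₂/(1-ρ₂) = 0.1950/(1-0.1950) = 0.2422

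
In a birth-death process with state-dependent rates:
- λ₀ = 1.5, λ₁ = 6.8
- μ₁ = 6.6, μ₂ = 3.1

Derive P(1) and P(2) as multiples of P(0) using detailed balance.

Balance equations:
State 0: λ₀P₀ = μ₁P₁ → P₁ = (λ₀/μ₁)P₀ = (1.5/6.6)P₀ = 0.2273P₀
State 1: P₂ = (λ₀λ₁)/(μ₁μ₂)P₀ = (1.5×6.8)/(6.6×3.1)P₀ = 0.4985P₀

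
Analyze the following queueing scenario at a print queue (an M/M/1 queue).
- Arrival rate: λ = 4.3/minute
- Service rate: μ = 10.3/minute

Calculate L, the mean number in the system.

ρ = λ/μ = 4.3/10.3 = 0.4175
For M/M/1: L = λ/(μ-λ)
L = 4.3/(10.3-4.3) = 4.3/6.00
L = 0.7167 jobs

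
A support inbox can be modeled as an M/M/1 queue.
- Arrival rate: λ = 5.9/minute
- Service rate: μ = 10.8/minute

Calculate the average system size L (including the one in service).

ρ = λ/μ = 5.9/10.8 = 0.5463
For M/M/1: L = λ/(μ-λ)
L = 5.9/(10.8-5.9) = 5.9/4.90
L = 1.2041 emails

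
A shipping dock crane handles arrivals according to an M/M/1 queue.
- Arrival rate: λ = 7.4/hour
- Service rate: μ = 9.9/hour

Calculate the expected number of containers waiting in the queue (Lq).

ρ = λ/μ = 7.4/9.9 = 0.7475
For M/M/1: Lq = λ²/(μ(μ-λ))
Lq = 54.76/(9.9 × 2.50)
Lq = 2.2125 containers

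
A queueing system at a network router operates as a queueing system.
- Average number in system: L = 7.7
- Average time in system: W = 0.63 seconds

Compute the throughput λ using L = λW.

Little's Law: L = λW, so λ = L/W
λ = 7.7/0.63 = 12.2222 packets/second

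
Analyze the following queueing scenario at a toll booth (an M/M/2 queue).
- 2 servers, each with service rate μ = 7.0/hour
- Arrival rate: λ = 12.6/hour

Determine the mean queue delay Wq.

Traffic intensity: ρ = λ/(cμ) = 12.6/(2×7.0) = 0.9000
Since ρ = 0.9000 < 1, system is stable.
Offered load a = λ/μ = cρ = 12.6/7.0 = 1.8000
P₀ = [ Σₙ₌₀^1 aⁿ/n! + a^2/(2!(1-ρ)) ]⁻¹
Σ = a^0/0! + a^1/1! = 1.0000 + 1.8000 = 2.8000
a^2/(2!(1-ρ)) = 3.2400/(2 × 0.1000) = 16.2000
P₀ = 1/(2.8000 + 16.2000) = 0.05263
Lq = P₀·a^2·ρ / (2!(1-ρ)²) = 0.052632 × 3.2400 × 0.90000 / (2 × 0.010000) = 7.6737
Wq = Lq/λ = 7.6737/12.6 = 0.6090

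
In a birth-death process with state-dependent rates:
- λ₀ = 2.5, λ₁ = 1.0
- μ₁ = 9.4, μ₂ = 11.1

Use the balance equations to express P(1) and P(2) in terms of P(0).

Balance equations:
State 0: λ₀P₀ = μ₁P₁ → P₁ = (λ₀/μ₁)P₀ = (2.5/9.4)P₀ = 0.2660P₀
State 1: P₂ = (λ₀λ₁)/(μ₁μ₂)P₀ = (2.5×1.0)/(9.4×11.1)P₀ = 0.02396P₀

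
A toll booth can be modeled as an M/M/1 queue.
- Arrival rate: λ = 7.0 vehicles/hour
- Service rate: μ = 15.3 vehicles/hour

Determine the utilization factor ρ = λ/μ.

Server utilization: ρ = λ/μ
ρ = 7.0/15.3 = 0.4575
The server is busy 45.75% of the time.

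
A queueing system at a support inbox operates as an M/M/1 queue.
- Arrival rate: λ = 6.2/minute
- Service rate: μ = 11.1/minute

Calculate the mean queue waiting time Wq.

First, compute utilization: ρ = λ/μ = 6.2/11.1 = 0.5586
For M/M/1: Wq = λ/(μ(μ-λ))
Wq = 6.2/(11.1 × (11.1-6.2))
Wq = 6.2/(11.1 × 4.90)
Wq = 0.1140 minutes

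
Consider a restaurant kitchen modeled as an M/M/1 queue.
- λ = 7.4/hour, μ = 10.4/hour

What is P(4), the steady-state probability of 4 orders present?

ρ = λ/μ = 7.4/10.4 = 0.71154
P(n) = (1-ρ)ρⁿ
P(4) = (1-0.71154) × 0.71154^4
P(4) = 0.2885 × 0.2563
P(4) = 0.07394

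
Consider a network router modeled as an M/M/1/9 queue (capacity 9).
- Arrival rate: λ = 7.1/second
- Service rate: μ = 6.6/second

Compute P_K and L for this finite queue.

ρ = λ/μ = 7.1/6.6 = 1.07576
P₀ = (1-ρ)/(1-ρ^(K+1)) = (1-1.07576)/(1-1.07576^10) = -0.0757600/-1.07565 = 0.07043
P_K = P₀×ρ^K = 0.07043 × 1.07576^9 = 0.07043 × 1.9295 = 0.1359
Blocking probability P_9 = 0.1359 (13.59%)
L = ρ[1 - (K+1)ρ^K + Kρ^(K+1)] / [(1-ρ)(1-ρ^(K+1))]
L = 1.07576 × (1 - 10×1.9294722 + 9×2.0756490) / ((1 - 1.07576) × (1 - 2.0756490)) = 5.0971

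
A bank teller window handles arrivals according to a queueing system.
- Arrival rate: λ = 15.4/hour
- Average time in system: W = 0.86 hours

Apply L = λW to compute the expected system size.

Little's Law: L = λW
L = 15.4 × 0.86 = 13.2440 transactions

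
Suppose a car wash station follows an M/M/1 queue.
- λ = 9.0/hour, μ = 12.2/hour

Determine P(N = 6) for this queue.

ρ = λ/μ = 9.0/12.2 = 0.737705
P(n) = (1-ρ)ρⁿ
P(6) = (1-0.737705) × 0.737705^6
P(6) = 0.2623 × 0.1612
P(6) = 0.04228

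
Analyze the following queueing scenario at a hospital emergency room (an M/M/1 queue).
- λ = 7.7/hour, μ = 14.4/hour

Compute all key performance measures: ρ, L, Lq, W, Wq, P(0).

Step 1: ρ = λ/μ = 7.7/14.4 = 0.5347
Step 2: L = λ/(μ-λ) = 7.7/6.70 = 1.1493
Step 3: Lq = λ²/(μ(μ-λ)) = 59.29/(14.4×6.70) = 0.6145
Step 4: W = 1/(μ-λ) = 1/6.70 = 0.149254
Step 5: Wq = λ/(μ(μ-λ)) = 7.7/(14.4×6.70) = 0.07981
Step 6: P(0) = 1-ρ = 0.4653
Verify: L = λW = 7.7×0.149254 = 1.1493 ✔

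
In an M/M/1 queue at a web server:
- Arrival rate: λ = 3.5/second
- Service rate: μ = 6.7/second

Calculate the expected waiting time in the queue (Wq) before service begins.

First, compute utilization: ρ = λ/μ = 3.5/6.7 = 0.5224
For M/M/1: Wq = λ/(μ(μ-λ))
Wq = 3.5/(6.7 × (6.7-3.5))
Wq = 3.5/(6.7 × 3.20)
Wq = 0.1632 seconds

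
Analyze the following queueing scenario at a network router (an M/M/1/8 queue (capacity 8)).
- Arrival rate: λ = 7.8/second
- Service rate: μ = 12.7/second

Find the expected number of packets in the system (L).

ρ = λ/μ = 7.8/12.7 = 0.614173
P₀ = (1-ρ)/(1-ρ^(K+1)) = (1-0.614173)/(1-0.614173^9) = 0.38583/0.98757 = 0.3907
P_K = P₀×ρ^K = 0.390685 × 0.614173^8 = 0.390685 × 0.0202454 = 0.007910
L = ρ[1 - (K+1)ρ^K + Kρ^(K+1)] / [(1-ρ)(1-ρ^(K+1))]
L = 0.614173 × (1 - 9×0.020245 + 8×0.012434) / ((1 - 0.614173) × (1 - 0.012434)) = 1.4785 packets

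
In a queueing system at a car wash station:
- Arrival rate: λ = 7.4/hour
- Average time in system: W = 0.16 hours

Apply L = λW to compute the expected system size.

Little's Law: L = λW
L = 7.4 × 0.16 = 1.1840 cars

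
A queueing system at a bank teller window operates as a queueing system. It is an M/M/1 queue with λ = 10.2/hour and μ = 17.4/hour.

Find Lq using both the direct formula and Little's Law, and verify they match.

Method 1 (direct): Lq = λ²/(μ(μ-λ)) = 104.04/(17.4 × 7.20) = 0.8305

Method 2 (Little's Law):
W = 1/(μ-λ) = 1/7.20 = 0.13889
Wq = W - 1/μ = 0.13889 - 0.057471 = 0.08142
Lq = λWq = 10.2 × 0.08142 = 0.8305 ✔ (matches Method 1)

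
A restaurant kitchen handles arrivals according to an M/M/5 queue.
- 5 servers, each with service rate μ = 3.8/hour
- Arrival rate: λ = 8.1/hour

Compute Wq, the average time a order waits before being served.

Traffic intensity: ρ = λ/(cμ) = 8.1/(5×3.8) = 0.4263
Since ρ = 0.4263 < 1, system is stable.
Offered load a = λ/μ = cρ = 8.1/3.8 = 2.1316
P₀ = [ Σₙ₌₀^4 aⁿ/n! + a^5/(5!(1-ρ)) ]⁻¹
Σ = a^0/0! + a^1/1! + a^2/2! + a^3/3! + a^4/4! = 1.0000 + 2.1316 + 2.2718 + 1.6142 + 0.8602 = 7.8778
a^5/(5!(1-ρ)) = 44.0055/(120 × 0.5737) = 0.6392
P₀ = 1/(7.8778 + 0.6392) = 0.1174
Lq = P₀·a^5·ρ / (5!(1-ρ)²) = 0.1174 × 44.0055 × 0.4263 / (120 × 0.3291) = 0.05577
Wq = Lq/λ = 0.055773/8.1 = 0.006886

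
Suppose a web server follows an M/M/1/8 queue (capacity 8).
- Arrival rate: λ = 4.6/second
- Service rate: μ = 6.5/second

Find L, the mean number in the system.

ρ = λ/μ = 4.6/6.5 = 0.7077
P₀ = (1-ρ)/(1-ρ^(K+1)) = (1-0.7077)/(1-0.7077^9) = 0.2923/0.9555 = 0.3059
P_K = P₀×ρ^K = 0.3059 × 0.7077^8 = 0.3059 × 0.06292 = 0.01925
L = ρ[1 - (K+1)ρ^K + Kρ^(K+1)] / [(1-ρ)(1-ρ^(K+1))]
L = 0.7077 × (1 - 9×0.06292 + 8×0.04453) / ((1 - 0.7077) × (1 - 0.04453)) = 2.0017 requests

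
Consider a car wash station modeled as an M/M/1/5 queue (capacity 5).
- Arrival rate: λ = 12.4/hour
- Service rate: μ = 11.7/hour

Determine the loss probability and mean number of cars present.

ρ = λ/μ = 12.4/11.7 = 1.05983
P₀ = (1-ρ)/(1-ρ^(K+1)) = (1-1.05983)/(1-1.05983^6) = -0.05983/-0.4172 = 0.1434
P_K = P₀×ρ^K = 0.1434 × 1.05983^5 = 0.1434 × 1.3372 = 0.1918
Blocking probability P_5 = 0.1918 (19.18%)
L = ρ[1 - (K+1)ρ^K + Kρ^(K+1)] / [(1-ρ)(1-ρ^(K+1))]
L = 1.05983 × (1 - 6×1.3371528 + 5×1.4171547) / ((1 - 1.05983) × (1 - 1.4171547)) = 2.6691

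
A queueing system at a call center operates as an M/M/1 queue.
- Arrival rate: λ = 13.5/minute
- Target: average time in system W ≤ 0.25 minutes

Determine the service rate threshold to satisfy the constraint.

For M/M/1: W = 1/(μ-λ)
Need W ≤ 0.25, so 1/(μ-λ) ≤ 0.25
μ - λ ≥ 1/0.25 = 4.0000
μ ≥ 13.5 + 4.0000 = 17.5000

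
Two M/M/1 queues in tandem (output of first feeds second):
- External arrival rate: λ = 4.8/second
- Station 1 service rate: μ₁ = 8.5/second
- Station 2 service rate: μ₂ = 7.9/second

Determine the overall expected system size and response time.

By Jackson's theorem, each station behaves as independent M/M/1.
Station 1: ρ₁ = 4.8/8.5 = 0.5647, L₁ = ρ₁/(1-ρ₁) = λ/(μ₁-λ) = 4.8/3.70 = 1.2973
Station 2: ρ₂ = 4.8/7.9 = 0.6076, L₂ = ρ₂/(1-ρ₂) = λ/(μ₂-λ) = 4.8/3.10 = 1.5484
Total: L = L₁ + L₂ = 1.2973 + 1.5484 = 2.8457
W = L/λ = 2.8457/4.8 = 0.5929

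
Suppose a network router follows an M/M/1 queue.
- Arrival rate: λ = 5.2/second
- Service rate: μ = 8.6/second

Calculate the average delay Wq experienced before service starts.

First, compute utilization: ρ = λ/μ = 5.2/8.6 = 0.6047
For M/M/1: Wq = λ/(μ(μ-λ))
Wq = 5.2/(8.6 × (8.6-5.2))
Wq = 5.2/(8.6 × 3.40)
Wq = 0.1778 seconds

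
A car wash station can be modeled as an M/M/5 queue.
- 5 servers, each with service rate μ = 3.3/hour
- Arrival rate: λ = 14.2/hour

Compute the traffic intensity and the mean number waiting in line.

Traffic intensity: ρ = λ/(cμ) = 14.2/(5×3.3) = 0.8606
Since ρ = 0.8606 < 1, system is stable.
Offered load a = λ/μ = cρ = 14.2/3.3 = 4.3030
P₀ = [ Σₙ₌₀^4 aⁿ/n! + a^5/(5!(1-ρ)) ]⁻¹
Σ = a^0/0! + a^1/1! + a^2/2! + a^3/3! + a^4/4! = 1.00000 + 4.30303 + 9.25803 + 13.2792 + 14.2852 = 42.1255
a^5/(5!(1-ρ)) = 1475.2717/(120 × 0.139394) = 88.1956
P₀ = 1/(42.1255 + 88.1956) = 0.007673
Lq = P₀·a^5·ρ / (5!(1-ρ)²) = 0.007673 × 1475.2717 × 0.8606 / (120 × 0.01943) = 4.1782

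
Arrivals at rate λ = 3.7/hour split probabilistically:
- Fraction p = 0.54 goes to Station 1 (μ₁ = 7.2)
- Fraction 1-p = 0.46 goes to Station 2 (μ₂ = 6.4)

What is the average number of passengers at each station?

Effective rates: λ₁ = 3.7×0.54 = 1.998, λ₂ = 3.7×0.46 = 1.702
Station 1: ρ₁ = 1.998/7.2 = 0.2775, L₁ = ρ₁/(1-ρ₁) = 0.2775/(1-0.2775) = 0.3841
Station 2: ρ₂ = 1.702/6.4 = 0.26594, L₂ = ρ₂/(1-ρ₂) = 0.26594/(1-0.26594) = 0.3623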